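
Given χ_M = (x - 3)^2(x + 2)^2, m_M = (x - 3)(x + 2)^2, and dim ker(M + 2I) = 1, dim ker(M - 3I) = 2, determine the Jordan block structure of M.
Jordan blocks: (-2, 2), (3, 1), (3, 1)

λ = -2: algebraic multiplicity 2 (exponent in χ_M), largest block size 2 (exponent in m_M), 1 block (geometric multiplicity). This forces block sizes [2].
λ = 3: algebraic multiplicity 2 (exponent in χ_M), largest block size 1 (exponent in m_M), 2 blocks (geometric multiplicity). These force block sizes [1, 1].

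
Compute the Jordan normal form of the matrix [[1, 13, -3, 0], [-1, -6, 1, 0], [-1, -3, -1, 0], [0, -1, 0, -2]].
J = [[-2, 1, 0, 0], [0, -2, 1, 0], [0, 0, -2, 0], [0, 0, 0, -2]]

The characteristic polynomial is det(xI - A) = (x + 2)^4, so the eigenvalues are -2 (algebraic multiplicity 4).

For λ = -2: rank(A + 2I) = 2, rank((A + 2I)^2) = 1, rank((A + 2I)^3) = 0. The eigenspace has dimension 4 - 2 = 2, so there are 2 Jordan blocks; the rank sequence gives block sizes [3, 1].

Assembling the blocks gives the Jordan form J above.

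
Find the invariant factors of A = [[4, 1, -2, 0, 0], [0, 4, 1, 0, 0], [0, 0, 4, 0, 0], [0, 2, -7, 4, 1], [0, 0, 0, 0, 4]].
(x - 4)^2, (x - 4)^3

The Jordan structure of A has elementary divisors (x - 4)^3, (x - 4)^2. Arranging the block sizes at each eigenvalue in decreasing order and taking row products gives the invariant factors.

Invariant factors (smallest first, each dividing the next): (x - 4)^2, (x - 4)^3.

Check: the last factor (x - 4)^3 is the minimal polynomial, and the product (x - 4)^5 is the characteristic polynomial.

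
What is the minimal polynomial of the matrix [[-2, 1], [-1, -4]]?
The characteristic polynomial factors as (x + 3)^2. The minimal polynomial is ∏(x - λ)^{k_λ} where k_λ is the size of the largest Jordan block at λ.

For λ = -3: rank(A + 3I) = 1, and the largest Jordan block has size 2 (the smallest k with rank((A + 3I)^k) = rank((A + 3I)^(k+1))).

So m_A(x) = (x + 3)^2.

m_A(x) = (x + 3)^2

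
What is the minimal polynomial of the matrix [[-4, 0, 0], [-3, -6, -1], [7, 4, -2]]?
The characteristic polynomial factors as (x + 4)^3. The minimal polynomial is ∏(x - λ)^{k_λ} where k_λ is the size of the largest Jordan block at λ.

For λ = -4: rank(A + 4I) = 2, and the largest Jordan block has size 3 (the smallest k with rank((A + 4I)^k) = rank((A + 4I)^(k+1))).

So m_A(x) = (x + 4)^3.

m_A(x) = (x + 4)^3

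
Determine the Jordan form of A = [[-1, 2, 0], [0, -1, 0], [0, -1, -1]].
The characteristic polynomial is det(xI - A) = (x + 1)^3, so the eigenvalues are -1 (algebraic multiplicity 3).

For λ = -1: rank(A + I) = 1, rank((A + I)^2) = 0. The eigenspace has dimension 3 - 1 = 2, so there are 2 Jordan blocks; the rank sequence gives block sizes [2, 1].

Assembling the blocks gives the Jordan form J above.

J = [[-1, 1, 0], [0, -1, 0], [0, 0, -1]]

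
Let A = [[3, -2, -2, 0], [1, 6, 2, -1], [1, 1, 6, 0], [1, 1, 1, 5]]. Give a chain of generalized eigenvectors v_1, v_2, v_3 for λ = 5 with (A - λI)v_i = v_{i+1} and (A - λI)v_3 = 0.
We seek v_1 ∈ ker((A - 5I)^3) \ ker((A - 5I)^2), then set v_{i+1} = (A - 5I) v_i.

One such chain is v_1 = [[-1, 0, 1, 0]]^T, v_2 = [[0, 1, 0, 0]]^T, v_3 = [[-2, 1, 1, 1]]^T. Check: (A - 5I) v_3 = [[0, 0, 0, 0]]^T = 0.

v_1 = [[-1, 0, 1, 0]]^T, v_2 = [[0, 1, 0, 0]]^T, v_3 = [[-2, 1, 1, 1]]^T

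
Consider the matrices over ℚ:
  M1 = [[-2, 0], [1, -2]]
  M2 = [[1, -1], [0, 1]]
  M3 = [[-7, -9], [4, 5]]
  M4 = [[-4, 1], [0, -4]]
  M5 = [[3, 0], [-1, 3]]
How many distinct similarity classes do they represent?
Characteristic polynomials: χ_{M1} = (x + 2)^2, χ_{M2} = (x - 1)^2, χ_{M3} = (x + 1)^2, χ_{M4} = (x + 4)^2, χ_{M5} = (x - 3)^2.

{M1}: invariant factors (x + 2)^2.

{M2}: invariant factors (x - 1)^2.

{M3}: invariant factors (x + 1)^2.

{M4}: invariant factors (x + 4)^2.

{M5}: invariant factors (x - 3)^2.

Matrices are similar if and only if their invariant-factor lists agree; the partition into similarity classes is {M1}, {M2}, {M3}, {M4}, {M5}.

5 classes: {M1}, {M2}, {M3}, {M4}, {M5}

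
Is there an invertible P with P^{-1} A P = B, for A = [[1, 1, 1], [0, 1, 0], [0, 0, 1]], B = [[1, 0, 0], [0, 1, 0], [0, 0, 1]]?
Both have characteristic polynomial (x - 1)^3, but the minimal polynomial of A is (x - 1)^2 while the minimal polynomial of B is x - 1. The minimal polynomial is a similarity invariant, so A and B are not similar.

No.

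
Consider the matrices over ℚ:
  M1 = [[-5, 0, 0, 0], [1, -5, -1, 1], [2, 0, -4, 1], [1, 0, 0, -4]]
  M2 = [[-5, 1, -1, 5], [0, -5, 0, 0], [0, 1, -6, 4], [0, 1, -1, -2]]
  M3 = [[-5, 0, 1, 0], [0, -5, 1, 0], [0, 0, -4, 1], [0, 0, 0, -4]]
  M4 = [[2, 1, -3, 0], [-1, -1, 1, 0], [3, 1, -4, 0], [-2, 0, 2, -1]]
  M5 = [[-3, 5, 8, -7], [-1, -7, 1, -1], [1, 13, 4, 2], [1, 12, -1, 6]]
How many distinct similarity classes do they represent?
4 classes: {M1}, {M2, M3}, {M4}, {M5}

Characteristic polynomials: χ_{M1} = (x + 4)^2(x + 5)^2, χ_{M2} = (x + 4)^2(x + 5)^2, χ_{M3} = (x + 4)^2(x + 5)^2, χ_{M4} = (x + 1)^4, χ_{M5} = (x - 5)^2(x + 5)^2.

{M1}: invariant factors (x + 4)^2(x + 5)^2.

{M2, M3}: invariant factors x + 5, (x + 4)^2(x + 5).

{M4}: invariant factors x + 1, (x + 1)^3.

{M5}: invariant factors (x - 5)^2(x + 5)^2.

Matrices are similar if and only if their invariant-factor lists agree; the partition into similarity classes is {M1}, {M2, M3}, {M4}, {M5}.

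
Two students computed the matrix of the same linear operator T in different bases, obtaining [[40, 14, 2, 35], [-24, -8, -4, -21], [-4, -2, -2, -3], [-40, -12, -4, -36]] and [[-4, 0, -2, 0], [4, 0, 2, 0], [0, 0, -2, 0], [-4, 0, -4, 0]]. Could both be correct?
No.

Both have characteristic polynomial x^2(x + 2)(x + 4), but the minimal polynomial of A is x^2(x + 2)(x + 4) while the minimal polynomial of B is x(x + 2)(x + 4). The minimal polynomial is a similarity invariant, so A and B are not similar.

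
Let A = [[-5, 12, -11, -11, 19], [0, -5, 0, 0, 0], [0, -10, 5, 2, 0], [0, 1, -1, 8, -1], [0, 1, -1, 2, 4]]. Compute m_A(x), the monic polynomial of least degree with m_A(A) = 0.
The characteristic polynomial factors as (x - 6)^2(x - 5)(x + 5)^2. The minimal polynomial is ∏(x - λ)^{k_λ} where k_λ is the size of the largest Jordan block at λ.

For λ = -5: rank(A + 5I) = 4, and the largest Jordan block has size 2 (the smallest k with rank((A + 5I)^k) = rank((A + 5I)^(k+1))).
For λ = 5: rank(A - 5I) = 4, and the largest Jordan block has size 1 (the smallest k with rank((A - 5I)^k) = rank((A - 5I)^(k+1))).
For λ = 6: rank(A - 6I) = 4, and the largest Jordan block has size 2 (the smallest k with rank((A - 6I)^k) = rank((A - 6I)^(k+1))).

So m_A(x) = (x - 6)^2(x - 5)(x + 5)^2.

m_A(x) = (x - 6)^2(x - 5)(x + 5)^2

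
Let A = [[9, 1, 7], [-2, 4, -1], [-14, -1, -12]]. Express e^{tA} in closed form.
A has Jordan form J = [[-5, 0, 0], [0, 3, 1], [0, 0, 3]] with A = PJP^{-1}, so e^{tA} = P e^{tJ} P^{-1}.

For a Jordan block J_k(λ), e^{tJ_k(λ)} = e^{λt} · (I + tN + t^2 N^2/2! + ... + t^{k-1} N^{k-1}/(k-1)!) where N is the nilpotent superdiagonal part.

Assembling the blocks and conjugating back gives the entries of e^{tA} as shown above.

e^{tA} = [[(2*(1 - t)*e^{8*t} - 1)*e^{-5*t}, t*e^{3*t}, ((1 - t)*e^{8*t} - 1)*e^{-5*t}], [-2*t*e^{3*t}, (t + 1)*e^{3*t}, -t*e^{3*t}], [2*((t - 1)*e^{8*t} + 1)*e^{-5*t}, -t*e^{3*t}, ((t - 1)*e^{8*t} + 2)*e^{-5*t}]]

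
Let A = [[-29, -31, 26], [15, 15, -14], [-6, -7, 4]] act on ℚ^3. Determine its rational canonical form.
The invariant factors of A (the non-unit diagonal entries of the Smith normal form of xI - A over ℚ[x]) are (x + 2)(x + 4)^2, each dividing the next. The characteristic polynomial is their product, (x + 2)(x + 4)^2.

The rational canonical form is the block-diagonal matrix of companion matrices C(f_i):
R = [[0, 0, -32], [1, 0, -32], [0, 1, -10]].

R = [[0, 0, -32], [1, 0, -32], [0, 1, -10]]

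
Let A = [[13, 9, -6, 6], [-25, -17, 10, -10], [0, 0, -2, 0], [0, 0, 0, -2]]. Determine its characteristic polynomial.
xI - A = [[x - 13, -9, 6, -6], [25, x + 17, -10, 10], [0, 0, x + 2, 0], [0, 0, 0, x + 2]].

Expanding det(xI - A) along the first row:
det(xI - A) = + (x - 13)·det([[x + 17, -10, 10], [0, x + 2, 0], [0, 0, x + 2]]) - (-9)·det([[25, -10, 10], [0, x + 2, 0], [0, 0, x + 2]]) + (6)·det([[25, x + 17, 10], [0, 0, 0], [0, 0, x + 2]]) - (-6)·det([[25, x + 17, -10], [0, 0, x + 2], [0, 0, 0]]).

Evaluating gives χ_A(x) = x^4 + 8x^3 + 24x^2 + 32x + 16 = (x + 2)^4.

χ_A(x) = (x + 2)^4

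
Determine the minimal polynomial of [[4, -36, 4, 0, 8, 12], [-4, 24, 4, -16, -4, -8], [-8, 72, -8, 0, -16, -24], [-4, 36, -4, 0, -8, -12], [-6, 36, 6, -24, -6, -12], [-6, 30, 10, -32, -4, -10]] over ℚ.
The characteristic polynomial factors as x^4(x - 2)^2. The minimal polynomial is ∏(x - λ)^{k_λ} where k_λ is the size of the largest Jordan block at λ.

For λ = 0: rank(A) = 2, and the largest Jordan block has size 1 (the smallest k with rank(A^k) = rank(A^(k+1))).
For λ = 2: rank(A - 2I) = 4, and the largest Jordan block has size 1 (the smallest k with rank((A - 2I)^k) = rank((A - 2I)^(k+1))).

So m_A(x) = x(x - 2).

m_A(x) = x(x - 2)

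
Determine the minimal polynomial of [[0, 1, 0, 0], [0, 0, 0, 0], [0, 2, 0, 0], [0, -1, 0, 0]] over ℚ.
The characteristic polynomial factors as x^4. The minimal polynomial is ∏(x - λ)^{k_λ} where k_λ is the size of the largest Jordan block at λ.

For λ = 0: rank(A) = 1, and the largest Jordan block has size 2 (the smallest k with rank(A^k) = rank(A^(k+1))).

So m_A(x) = x^2.

m_A(x) = x^2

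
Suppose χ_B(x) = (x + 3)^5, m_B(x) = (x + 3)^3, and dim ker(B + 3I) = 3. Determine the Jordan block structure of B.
λ = -3: algebraic multiplicity 5 (exponent in χ_B), largest block size 3 (exponent in m_B), 3 blocks (geometric multiplicity). These force block sizes [3, 1, 1].

Jordan blocks: (-3, 3), (-3, 1), (-3, 1)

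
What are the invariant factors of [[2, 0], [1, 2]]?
(x - 2)^2

The Jordan structure of A has elementary divisors (x - 2)^2. Arranging the block sizes at each eigenvalue in decreasing order and taking row products gives the invariant factors.

Invariant factors (smallest first, each dividing the next): (x - 2)^2.

Check: the last factor (x - 2)^2 is the minimal polynomial, and the product (x - 2)^2 is the characteristic polynomial.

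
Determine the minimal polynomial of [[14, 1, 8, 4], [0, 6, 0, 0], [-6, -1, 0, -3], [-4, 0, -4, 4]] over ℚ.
m_A(x) = (x - 6)^2

The characteristic polynomial factors as (x - 6)^4. The minimal polynomial is ∏(x - λ)^{k_λ} where k_λ is the size of the largest Jordan block at λ.

For λ = 6: rank(A - 6I) = 2, and the largest Jordan block has size 2 (the smallest k with rank((A - 6I)^k) = rank((A - 6I)^(k+1))).

So m_A(x) = (x - 6)^2.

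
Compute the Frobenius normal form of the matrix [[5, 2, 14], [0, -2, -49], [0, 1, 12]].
R = [[5, 0, 0], [0, 0, -25], [0, 1, 10]]

The invariant factors of A (the non-unit diagonal entries of the Smith normal form of xI - A over ℚ[x]) are x - 5, (x - 5)^2, each dividing the next. The characteristic polynomial is their product, (x - 5)^3.

The rational canonical form is the block-diagonal matrix of companion matrices C(f_i):
R = [[5, 0, 0], [0, 0, -25], [0, 1, 10]].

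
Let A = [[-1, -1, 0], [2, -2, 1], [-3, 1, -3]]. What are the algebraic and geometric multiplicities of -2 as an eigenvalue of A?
algebraic multiplicity 3, geometric multiplicity 1

The characteristic polynomial is (x + 2)^3, so the factor x + 2 appears with exponent 3: the algebraic multiplicity is 3.

rank(A + 2I) = 2, so the eigenspace has dimension 3 - 2 = 1: the geometric multiplicity is 1.

Since 1 < 3, A is not diagonalizable.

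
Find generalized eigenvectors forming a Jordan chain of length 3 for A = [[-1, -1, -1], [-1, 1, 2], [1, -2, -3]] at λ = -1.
v_1 = [[0, -2, 1]]^T, v_2 = [[1, -2, 2]]^T, v_3 = [[0, -1, 1]]^T

We seek v_1 ∈ ker((A + I)^3) \ ker((A + I)^2), then set v_{i+1} = (A + I) v_i.

One such chain is v_1 = [[0, -2, 1]]^T, v_2 = [[1, -2, 2]]^T, v_3 = [[0, -1, 1]]^T. Check: (A + I) v_3 = [[0, 0, 0]]^T = 0.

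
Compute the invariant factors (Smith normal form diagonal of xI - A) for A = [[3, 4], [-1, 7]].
(x - 5)^2

The Jordan structure of A has elementary divisors (x - 5)^2. Arranging the block sizes at each eigenvalue in decreasing order and taking row products gives the invariant factors.

Invariant factors (smallest first, each dividing the next): (x - 5)^2.

Check: the last factor (x - 5)^2 is the minimal polynomial, and the product (x - 5)^2 is the characteristic polynomial.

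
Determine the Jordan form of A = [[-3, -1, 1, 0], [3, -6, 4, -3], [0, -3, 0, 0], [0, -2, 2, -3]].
J = [[-3, 1, 0, 0], [0, -3, 1, 0], [0, 0, -3, 0], [0, 0, 0, -3]]

The characteristic polynomial is det(xI - A) = (x + 3)^4, so the eigenvalues are -3 (algebraic multiplicity 4).

For λ = -3: rank(A + 3I) = 2, rank((A + 3I)^2) = 1, rank((A + 3I)^3) = 0. The eigenspace has dimension 4 - 2 = 2, so there are 2 Jordan blocks; the rank sequence gives block sizes [3, 1].

Assembling the blocks gives the Jordan form J above.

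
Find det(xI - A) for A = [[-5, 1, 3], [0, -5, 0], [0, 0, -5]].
χ_A(x) = (x + 5)^3

xI - A = [[x + 5, -1, -3], [0, x + 5, 0], [0, 0, x + 5]].

Expanding det(xI - A) along the first row:
det(xI - A) = + (x + 5)·det([[x + 5, 0], [0, x + 5]]) - (-1)·det([[0, 0], [0, x + 5]]) + (-3)·det([[0, x + 5], [0, 0]]).

Evaluating gives χ_A(x) = x^3 + 15x^2 + 75x + 125 = (x + 5)^3.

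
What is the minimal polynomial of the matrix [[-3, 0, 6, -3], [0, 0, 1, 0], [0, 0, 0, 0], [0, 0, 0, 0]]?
The characteristic polynomial factors as x^3(x + 3). The minimal polynomial is ∏(x - λ)^{k_λ} where k_λ is the size of the largest Jordan block at λ.

For λ = -3: rank(A + 3I) = 3, and the largest Jordan block has size 1 (the smallest k with rank((A + 3I)^k) = rank((A + 3I)^(k+1))).
For λ = 0: rank(A) = 2, and the largest Jordan block has size 2 (the smallest k with rank(A^k) = rank(A^(k+1))).

So m_A(x) = x^2(x + 3).

m_A(x) = x^2(x + 3)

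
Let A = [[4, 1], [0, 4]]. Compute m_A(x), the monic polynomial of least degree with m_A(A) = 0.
m_A(x) = (x - 4)^2

The characteristic polynomial factors as (x - 4)^2. The minimal polynomial is ∏(x - λ)^{k_λ} where k_λ is the size of the largest Jordan block at λ.

For λ = 4: rank(A - 4I) = 1, and the largest Jordan block has size 2 (the smallest k with rank((A - 4I)^k) = rank((A - 4I)^(k+1))).

So m_A(x) = (x - 4)^2.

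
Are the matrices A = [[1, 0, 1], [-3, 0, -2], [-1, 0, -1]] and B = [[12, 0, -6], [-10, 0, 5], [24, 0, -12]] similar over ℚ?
Both have characteristic polynomial x^3, but the minimal polynomial of A is x^3 while the minimal polynomial of B is x^2. The minimal polynomial is a similarity invariant, so A and B are not similar.

No.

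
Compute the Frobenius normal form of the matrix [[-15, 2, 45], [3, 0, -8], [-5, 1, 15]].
The invariant factors of A (the non-unit diagonal entries of the Smith normal form of xI - A over ℚ[x]) are x^3 + 2x - 5, each dividing the next. The characteristic polynomial is their product, x^3 + 2x - 5.

The rational canonical form is the block-diagonal matrix of companion matrices C(f_i):
R = [[0, 0, 5], [1, 0, -2], [0, 1, 0]].

Note the characteristic polynomial does not split into linear factors over ℚ, so A has no Jordan form over ℚ; the rational canonical form exists over any field.

R = [[0, 0, 5], [1, 0, -2], [0, 1, 0]]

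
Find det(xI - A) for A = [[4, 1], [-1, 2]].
χ_A(x) = (x - 3)^2

xI - A = [[x - 4, -1], [1, x - 2]].

Expanding det(xI - A) along the first row:
det(xI - A) = + (x - 4)·det([[x - 2]]) - (-1)·det([[1]]).

Evaluating gives χ_A(x) = x^2 - 6x + 9 = (x - 3)^2.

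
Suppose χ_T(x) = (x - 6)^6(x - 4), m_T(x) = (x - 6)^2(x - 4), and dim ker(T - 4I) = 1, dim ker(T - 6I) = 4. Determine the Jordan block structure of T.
λ = 4: algebraic multiplicity 1 (exponent in χ_T), largest block size 1 (exponent in m_T), 1 block (geometric multiplicity). This forces block sizes [1].
λ = 6: algebraic multiplicity 6 (exponent in χ_T), largest block size 2 (exponent in m_T), 4 blocks (geometric multiplicity). These force block sizes [2, 2, 1, 1].

Jordan blocks: (4, 1), (6, 2), (6, 2), (6, 1), (6, 1)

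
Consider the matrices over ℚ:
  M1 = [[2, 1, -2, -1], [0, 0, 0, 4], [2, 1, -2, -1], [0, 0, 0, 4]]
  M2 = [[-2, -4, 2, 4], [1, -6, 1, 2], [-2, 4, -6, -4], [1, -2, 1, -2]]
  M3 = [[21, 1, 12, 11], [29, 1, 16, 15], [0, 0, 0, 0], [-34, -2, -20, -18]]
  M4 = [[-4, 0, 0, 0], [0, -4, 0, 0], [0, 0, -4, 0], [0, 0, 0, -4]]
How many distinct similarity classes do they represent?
3 classes: {M1, M3}, {M2}, {M4}

Characteristic polynomials: χ_{M1} = x^3(x - 4), χ_{M2} = (x + 4)^4, χ_{M3} = x^3(x - 4), χ_{M4} = (x + 4)^4.

{M1, M3}: invariant factors x, x^2(x - 4).

{M2}: invariant factors x + 4, x + 4, (x + 4)^2.

{M4}: invariant factors x + 4, x + 4, x + 4, x + 4.

Matrices are similar if and only if their invariant-factor lists agree; the partition into similarity classes is {M1, M3}, {M2}, {M4}.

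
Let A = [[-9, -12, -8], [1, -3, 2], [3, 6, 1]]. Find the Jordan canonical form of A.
J = [[-5, 0, 0], [0, -3, 1], [0, 0, -3]]

The characteristic polynomial is det(xI - A) = (x + 3)^2(x + 5), so the eigenvalues are -5 (algebraic multiplicity 1), -3 (algebraic multiplicity 2).

For λ = -5: algebraic multiplicity 1 gives one 1×1 block.

For λ = -3: rank(A + 3I) = 2, rank((A + 3I)^2) = 1. The eigenspace has dimension 3 - 2 = 1, so there is 1 Jordan block; the rank sequence gives block sizes [2].

Assembling the blocks gives the Jordan form J above.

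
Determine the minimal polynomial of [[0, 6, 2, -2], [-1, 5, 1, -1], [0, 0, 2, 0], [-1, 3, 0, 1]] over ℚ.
The characteristic polynomial factors as (x - 2)^4. The minimal polynomial is ∏(x - λ)^{k_λ} where k_λ is the size of the largest Jordan block at λ.

For λ = 2: rank(A - 2I) = 2, and the largest Jordan block has size 3 (the smallest k with rank((A - 2I)^k) = rank((A - 2I)^(k+1))).

So m_A(x) = (x - 2)^3.

m_A(x) = (x - 2)^3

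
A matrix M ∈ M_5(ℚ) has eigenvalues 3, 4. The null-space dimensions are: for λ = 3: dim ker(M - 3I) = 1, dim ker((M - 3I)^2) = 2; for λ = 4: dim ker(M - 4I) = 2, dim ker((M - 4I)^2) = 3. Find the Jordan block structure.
λ = 3: successive nullity increments [1, 1] count blocks of size ≥ k; block sizes are [2].
λ = 4: successive nullity increments [2, 1] count blocks of size ≥ k; block sizes are [2, 1].

Jordan blocks: (3, 2), (4, 2), (4, 1)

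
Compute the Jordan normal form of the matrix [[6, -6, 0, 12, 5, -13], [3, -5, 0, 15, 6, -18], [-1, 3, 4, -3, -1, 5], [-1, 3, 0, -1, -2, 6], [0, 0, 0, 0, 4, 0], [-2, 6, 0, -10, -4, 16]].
The characteristic polynomial is det(xI - A) = (x - 4)^6, so the eigenvalues are 4 (algebraic multiplicity 6).

For λ = 4: rank(A - 4I) = 2, rank((A - 4I)^2) = 1, rank((A - 4I)^3) = 0. The eigenspace has dimension 6 - 2 = 4, so there are 4 Jordan blocks; the rank sequence gives block sizes [3, 1, 1, 1].

Assembling the blocks gives the Jordan form J above.

J = [[4, 1, 0, 0, 0, 0], [0, 4, 1, 0, 0, 0], [0, 0, 4, 0, 0, 0], [0, 0, 0, 4, 0, 0], [0, 0, 0, 0, 4, 0], [0, 0, 0, 0, 0, 4]]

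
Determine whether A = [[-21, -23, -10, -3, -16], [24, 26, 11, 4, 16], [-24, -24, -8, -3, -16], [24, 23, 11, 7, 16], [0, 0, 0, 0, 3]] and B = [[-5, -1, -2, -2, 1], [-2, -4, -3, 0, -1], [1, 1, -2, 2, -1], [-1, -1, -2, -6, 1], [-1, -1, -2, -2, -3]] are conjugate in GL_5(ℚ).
trace(A) = 7 but trace(B) = -20. The trace is a similarity invariant, so A and B are not similar.

No.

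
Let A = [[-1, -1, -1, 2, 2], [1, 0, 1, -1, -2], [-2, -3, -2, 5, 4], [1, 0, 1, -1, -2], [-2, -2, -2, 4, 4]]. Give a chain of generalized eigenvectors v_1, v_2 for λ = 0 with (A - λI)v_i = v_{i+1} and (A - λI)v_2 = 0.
v_1 = [[0, 3, 0, 3, -1]]^T, v_2 = [[1, -1, 2, -1, 2]]^T

We seek v_1 ∈ ker(A^2) \ ker(A), then set v_{i+1} = A v_i.

One such chain is v_1 = [[0, 3, 0, 3, -1]]^T, v_2 = [[1, -1, 2, -1, 2]]^T. Check: A v_2 = [[0, 0, 0, 0, 0]]^T = 0.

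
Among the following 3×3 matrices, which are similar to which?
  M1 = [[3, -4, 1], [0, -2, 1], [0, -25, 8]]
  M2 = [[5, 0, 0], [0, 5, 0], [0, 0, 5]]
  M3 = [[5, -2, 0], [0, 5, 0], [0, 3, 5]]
Characteristic polynomials: χ_{M1} = (x - 3)^3, χ_{M2} = (x - 5)^3, χ_{M3} = (x - 5)^3.

{M1}: invariant factors (x - 3)^3.

{M2}: invariant factors x - 5, x - 5, x - 5.

{M3}: invariant factors x - 5, (x - 5)^2.

Matrices are similar if and only if their invariant-factor lists agree; the partition into similarity classes is {M1}, {M2}, {M3}.

3 classes: {M1}, {M2}, {M3}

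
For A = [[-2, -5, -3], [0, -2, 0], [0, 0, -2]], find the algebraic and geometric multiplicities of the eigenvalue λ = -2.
algebraic multiplicity 3, geometric multiplicity 2

The characteristic polynomial is (x + 2)^3, so the factor x + 2 appears with exponent 3: the algebraic multiplicity is 3.

rank(A + 2I) = 1, so the eigenspace has dimension 3 - 1 = 2: the geometric multiplicity is 2.

Since 2 < 3, A is not diagonalizable.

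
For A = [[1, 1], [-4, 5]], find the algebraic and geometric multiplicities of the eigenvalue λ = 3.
The characteristic polynomial is (x - 3)^2, so the factor x - 3 appears with exponent 2: the algebraic multiplicity is 2.

rank(A - 3I) = 1, so the eigenspace has dimension 2 - 1 = 1: the geometric multiplicity is 1.

Since 1 < 2, A is not diagonalizable.

algebraic multiplicity 2, geometric multiplicity 1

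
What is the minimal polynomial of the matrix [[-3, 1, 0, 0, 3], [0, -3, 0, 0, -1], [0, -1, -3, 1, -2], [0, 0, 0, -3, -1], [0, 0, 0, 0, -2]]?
The characteristic polynomial factors as (x + 2)(x + 3)^4. The minimal polynomial is ∏(x - λ)^{k_λ} where k_λ is the size of the largest Jordan block at λ.

For λ = -3: rank(A + 3I) = 3, and the largest Jordan block has size 2 (the smallest k with rank((A + 3I)^k) = rank((A + 3I)^(k+1))).
For λ = -2: rank(A + 2I) = 4, and the largest Jordan block has size 1 (the smallest k with rank((A + 2I)^k) = rank((A + 2I)^(k+1))).

So m_A(x) = (x + 2)(x + 3)^2.

m_A(x) = (x + 2)(x + 3)^2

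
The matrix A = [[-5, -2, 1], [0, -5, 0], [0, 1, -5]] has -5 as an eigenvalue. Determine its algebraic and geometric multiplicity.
The characteristic polynomial is (x + 5)^3, so the factor x + 5 appears with exponent 3: the algebraic multiplicity is 3.

rank(A + 5I) = 2, so the eigenspace has dimension 3 - 2 = 1: the geometric multiplicity is 1.

Since 1 < 3, A is not diagonalizable.

algebraic multiplicity 3, geometric multiplicity 1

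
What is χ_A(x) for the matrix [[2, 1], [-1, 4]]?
χ_A(x) = (x - 3)^2

xI - A = [[x - 2, -1], [1, x - 4]].

Expanding det(xI - A) along the first row:
det(xI - A) = + (x - 2)·det([[x - 4]]) - (-1)·det([[1]]).

Evaluating gives χ_A(x) = x^2 - 6x + 9 = (x - 3)^2.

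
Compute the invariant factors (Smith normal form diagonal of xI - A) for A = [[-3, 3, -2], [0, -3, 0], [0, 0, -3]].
The Jordan structure of A has elementary divisors (x + 3)^2, (x + 3). Arranging the block sizes at each eigenvalue in decreasing order and taking row products gives the invariant factors.

Invariant factors (smallest first, each dividing the next): x + 3, (x + 3)^2.

Check: the last factor (x + 3)^2 is the minimal polynomial, and the product (x + 3)^3 is the characteristic polynomial.

x + 3, (x + 3)^2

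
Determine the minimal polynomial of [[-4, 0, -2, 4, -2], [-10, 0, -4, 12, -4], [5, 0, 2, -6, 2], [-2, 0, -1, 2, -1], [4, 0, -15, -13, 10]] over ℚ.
m_A(x) = x^2(x - 5)^2

The characteristic polynomial factors as x^3(x - 5)^2. The minimal polynomial is ∏(x - λ)^{k_λ} where k_λ is the size of the largest Jordan block at λ.

For λ = 0: rank(A) = 3, and the largest Jordan block has size 2 (the smallest k with rank(A^k) = rank(A^(k+1))).
For λ = 5: rank(A - 5I) = 4, and the largest Jordan block has size 2 (the smallest k with rank((A - 5I)^k) = rank((A - 5I)^(k+1))).

So m_A(x) = x^2(x - 5)^2.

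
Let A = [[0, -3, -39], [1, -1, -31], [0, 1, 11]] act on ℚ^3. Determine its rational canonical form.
The invariant factors of A (the non-unit diagonal entries of the Smith normal form of xI - A over ℚ[x]) are (x - 6)(x^2 - 4x - 1), each dividing the next. The characteristic polynomial is their product, (x - 6)(x^2 - 4x - 1).

The rational canonical form is the block-diagonal matrix of companion matrices C(f_i):
R = [[0, 0, -6], [1, 0, -23], [0, 1, 10]].

Note the characteristic polynomial does not split into linear factors over ℚ, so A has no Jordan form over ℚ; the rational canonical form exists over any field.

R = [[0, 0, -6], [1, 0, -23], [0, 1, 10]]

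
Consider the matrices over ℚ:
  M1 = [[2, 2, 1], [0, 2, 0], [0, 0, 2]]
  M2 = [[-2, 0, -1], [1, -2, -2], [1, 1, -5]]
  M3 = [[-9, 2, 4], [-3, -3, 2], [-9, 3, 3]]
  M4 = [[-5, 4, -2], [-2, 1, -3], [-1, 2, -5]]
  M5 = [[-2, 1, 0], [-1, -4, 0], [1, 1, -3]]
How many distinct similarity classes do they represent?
3 classes: {M1}, {M2, M3, M4}, {M5}

Characteristic polynomials: χ_{M1} = (x - 2)^3, χ_{M2} = (x + 3)^3, χ_{M3} = (x + 3)^3, χ_{M4} = (x + 3)^3, χ_{M5} = (x + 3)^3.

{M1}: invariant factors x - 2, (x - 2)^2.

{M2, M3, M4}: invariant factors (x + 3)^3.

{M5}: invariant factors x + 3, (x + 3)^2.

Matrices are similar if and only if their invariant-factor lists agree; the partition into similarity classes is {M1}, {M2, M3, M4}, {M5}.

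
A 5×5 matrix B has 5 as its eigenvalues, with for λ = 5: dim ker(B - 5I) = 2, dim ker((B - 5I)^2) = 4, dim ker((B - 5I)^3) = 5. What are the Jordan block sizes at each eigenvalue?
Jordan blocks: (5, 3), (5, 2)

λ = 5: successive nullity increments [2, 2, 1] count blocks of size ≥ k; block sizes are [3, 2].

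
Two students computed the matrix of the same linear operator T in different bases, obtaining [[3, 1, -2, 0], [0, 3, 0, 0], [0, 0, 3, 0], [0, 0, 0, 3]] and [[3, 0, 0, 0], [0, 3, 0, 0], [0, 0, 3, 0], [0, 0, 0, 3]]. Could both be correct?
Both have characteristic polynomial (x - 3)^4, but the minimal polynomial of A is (x - 3)^2 while the minimal polynomial of B is x - 3. The minimal polynomial is a similarity invariant, so A and B are not similar.

No.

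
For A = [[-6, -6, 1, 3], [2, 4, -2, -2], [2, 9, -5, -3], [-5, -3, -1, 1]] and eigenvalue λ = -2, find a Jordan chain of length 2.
We seek v_1 ∈ ker((A + 2I)^2) \ ker(A + 2I), then set v_{i+1} = (A + 2I) v_i.

One such chain is v_1 = [[0, 3, 3, 5]]^T, v_2 = [[0, 2, 3, 3]]^T. Check: (A + 2I) v_2 = [[0, 0, 0, 0]]^T = 0.

v_1 = [[0, 3, 3, 5]]^T, v_2 = [[0, 2, 3, 3]]^T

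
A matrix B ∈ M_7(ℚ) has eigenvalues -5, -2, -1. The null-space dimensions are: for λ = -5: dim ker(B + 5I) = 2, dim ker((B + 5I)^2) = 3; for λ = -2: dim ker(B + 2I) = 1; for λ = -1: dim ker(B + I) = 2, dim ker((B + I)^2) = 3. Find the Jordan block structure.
Jordan blocks: (-5, 2), (-5, 1), (-2, 1), (-1, 2), (-1, 1)

λ = -5: successive nullity increments [2, 1] count blocks of size ≥ k; block sizes are [2, 1].
λ = -2: successive nullity increments [1] count blocks of size ≥ k; block sizes are [1].
λ = -1: successive nullity increments [2, 1] count blocks of size ≥ k; block sizes are [2, 1].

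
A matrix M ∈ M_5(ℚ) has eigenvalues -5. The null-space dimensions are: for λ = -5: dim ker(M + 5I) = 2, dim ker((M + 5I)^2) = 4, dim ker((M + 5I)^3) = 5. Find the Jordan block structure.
λ = -5: successive nullity increments [2, 2, 1] count blocks of size ≥ k; block sizes are [3, 2].

Jordan blocks: (-5, 3), (-5, 2)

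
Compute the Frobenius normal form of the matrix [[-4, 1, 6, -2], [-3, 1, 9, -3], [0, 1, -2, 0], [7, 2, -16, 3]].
The invariant factors of A (the non-unit diagonal entries of the Smith normal form of xI - A over ℚ[x]) are (x + 2)(x^3 + x + 1), each dividing the next. The characteristic polynomial is their product, (x + 2)(x^3 + x + 1).

The rational canonical form is the block-diagonal matrix of companion matrices C(f_i):
R = [[0, 0, 0, -2], [1, 0, 0, -3], [0, 1, 0, -1], [0, 0, 1, -2]].

Note the characteristic polynomial does not split into linear factors over ℚ, so A has no Jordan form over ℚ; the rational canonical form exists over any field.

R = [[0, 0, 0, -2], [1, 0, 0, -3], [0, 1, 0, -1], [0, 0, 1, -2]]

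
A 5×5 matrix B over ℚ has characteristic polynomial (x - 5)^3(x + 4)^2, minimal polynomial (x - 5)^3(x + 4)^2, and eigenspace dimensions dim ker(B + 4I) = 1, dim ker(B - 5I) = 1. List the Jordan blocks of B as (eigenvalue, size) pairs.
Jordan blocks: (-4, 2), (5, 3)

λ = -4: algebraic multiplicity 2 (exponent in χ_B), largest block size 2 (exponent in m_B), 1 block (geometric multiplicity). This forces block sizes [2].
λ = 5: algebraic multiplicity 3 (exponent in χ_B), largest block size 3 (exponent in m_B), 1 block (geometric multiplicity). This forces block sizes [3].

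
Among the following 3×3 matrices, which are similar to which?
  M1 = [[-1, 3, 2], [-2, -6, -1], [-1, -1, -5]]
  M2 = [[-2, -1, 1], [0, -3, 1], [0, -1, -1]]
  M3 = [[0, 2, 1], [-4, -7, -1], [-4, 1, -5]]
Characteristic polynomials: χ_{M1} = (x + 4)^3, χ_{M2} = (x + 2)^3, χ_{M3} = (x + 4)^3.

{M1, M3}: invariant factors (x + 4)^3.

{M2}: invariant factors x + 2, (x + 2)^2.

Matrices are similar if and only if their invariant-factor lists agree; the partition into similarity classes is {M1, M3}, {M2}.

2 classes: {M1, M3}, {M2}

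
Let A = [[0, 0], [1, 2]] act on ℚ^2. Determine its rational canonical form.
R = [[0, 0], [1, 2]]

The invariant factors of A (the non-unit diagonal entries of the Smith normal form of xI - A over ℚ[x]) are x(x - 2), each dividing the next. The characteristic polynomial is their product, x(x - 2).

The rational canonical form is the block-diagonal matrix of companion matrices C(f_i):
R = [[0, 0], [1, 2]].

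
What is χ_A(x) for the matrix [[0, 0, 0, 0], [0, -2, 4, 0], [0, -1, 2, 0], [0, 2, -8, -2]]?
xI - A = [[x, 0, 0, 0], [0, x + 2, -4, 0], [0, 1, x - 2, 0], [0, -2, 8, x + 2]].

Expanding det(xI - A) along the first row:
det(xI - A) = + (x)·det([[x + 2, -4, 0], [1, x - 2, 0], [-2, 8, x + 2]]) - (0)·det([[0, -4, 0], [0, x - 2, 0], [0, 8, x + 2]]) + (0)·det([[0, x + 2, 0], [0, 1, 0], [0, -2, x + 2]]) - (0)·det([[0, x + 2, -4], [0, 1, x - 2], [0, -2, 8]]).

Evaluating gives χ_A(x) = x^4 + 2x^3 = x^3(x + 2).

χ_A(x) = x^3(x + 2)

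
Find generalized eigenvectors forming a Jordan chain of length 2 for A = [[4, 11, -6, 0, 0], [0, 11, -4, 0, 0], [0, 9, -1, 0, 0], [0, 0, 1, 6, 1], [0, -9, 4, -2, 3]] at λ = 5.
We seek v_1 ∈ ker((A - 5I)^2) \ ker(A - 5I), then set v_{i+1} = (A - 5I) v_i.

One such chain is v_1 = [[3, 1, 2, 0, -2]]^T, v_2 = [[-4, -2, -3, 0, 3]]^T. Check: (A - 5I) v_2 = [[0, 0, 0, 0, 0]]^T = 0.

v_1 = [[3, 1, 2, 0, -2]]^T, v_2 = [[-4, -2, -3, 0, 3]]^T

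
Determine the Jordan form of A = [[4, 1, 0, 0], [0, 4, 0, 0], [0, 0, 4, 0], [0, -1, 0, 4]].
The characteristic polynomial is det(xI - A) = (x - 4)^4, so the eigenvalues are 4 (algebraic multiplicity 4).

For λ = 4: rank(A - 4I) = 1, rank((A - 4I)^2) = 0. The eigenspace has dimension 4 - 1 = 3, so there are 3 Jordan blocks; the rank sequence gives block sizes [2, 1, 1].

Assembling the blocks gives the Jordan form J above.

J = [[4, 1, 0, 0], [0, 4, 0, 0], [0, 0, 4, 0], [0, 0, 0, 4]]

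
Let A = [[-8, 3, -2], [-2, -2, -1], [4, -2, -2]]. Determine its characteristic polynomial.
χ_A(x) = (x + 4)^3

xI - A = [[x + 8, -3, 2], [2, x + 2, 1], [-4, 2, x + 2]].

Expanding det(xI - A) along the first row:
det(xI - A) = + (x + 8)·det([[x + 2, 1], [2, x + 2]]) - (-3)·det([[2, 1], [-4, x + 2]]) + (2)·det([[2, x + 2], [-4, 2]]).

Evaluating gives χ_A(x) = x^3 + 12x^2 + 48x + 64 = (x + 4)^3.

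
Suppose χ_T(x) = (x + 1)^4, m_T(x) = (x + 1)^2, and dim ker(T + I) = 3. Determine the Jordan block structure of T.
λ = -1: algebraic multiplicity 4 (exponent in χ_T), largest block size 2 (exponent in m_T), 3 blocks (geometric multiplicity). These force block sizes [2, 1, 1].

Jordan blocks: (-1, 2), (-1, 1), (-1, 1)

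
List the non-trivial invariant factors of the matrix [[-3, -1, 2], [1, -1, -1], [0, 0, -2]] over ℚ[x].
(x + 2)^3

The Jordan structure of A has elementary divisors (x + 2)^3. Arranging the block sizes at each eigenvalue in decreasing order and taking row products gives the invariant factors.

Invariant factors (smallest first, each dividing the next): (x + 2)^3.

Check: the last factor (x + 2)^3 is the minimal polynomial, and the product (x + 2)^3 is the characteristic polynomial.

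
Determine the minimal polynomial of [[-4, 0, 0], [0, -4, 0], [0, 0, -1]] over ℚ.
m_A(x) = (x + 1)(x + 4)

The characteristic polynomial factors as (x + 1)(x + 4)^2. The minimal polynomial is ∏(x - λ)^{k_λ} where k_λ is the size of the largest Jordan block at λ.

For λ = -4: rank(A + 4I) = 1, and the largest Jordan block has size 1 (the smallest k with rank((A + 4I)^k) = rank((A + 4I)^(k+1))).
For λ = -1: rank(A + I) = 2, and the largest Jordan block has size 1 (the smallest k with rank((A + I)^k) = rank((A + I)^(k+1))).

So m_A(x) = (x + 1)(x + 4).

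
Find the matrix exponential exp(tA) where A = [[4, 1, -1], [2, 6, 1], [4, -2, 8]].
A has Jordan form J = [[6, 1, 0], [0, 6, 1], [0, 0, 6]] with A = PJP^{-1}, so e^{tA} = P e^{tJ} P^{-1}.

For a Jordan block J_k(λ), e^{tJ_k(λ)} = e^{λt} · (I + tN + t^2 N^2/2! + ... + t^{k-1} N^{k-1}/(k-1)!) where N is the nilpotent superdiagonal part.

Assembling the blocks and conjugating back gives the entries of e^{tA} as shown above.

e^{tA} = [[(t^2 - 2*t + 1)*e^{6*t}, t*e^{6*t}, t*(t - 2)*e^{6*t}/2], [2*t*e^{6*t}, e^{6*t}, t*e^{6*t}], [2*t*(2 - t)*e^{6*t}, -2*t*e^{6*t}, (-t^2 + 2*t + 1)*e^{6*t}]]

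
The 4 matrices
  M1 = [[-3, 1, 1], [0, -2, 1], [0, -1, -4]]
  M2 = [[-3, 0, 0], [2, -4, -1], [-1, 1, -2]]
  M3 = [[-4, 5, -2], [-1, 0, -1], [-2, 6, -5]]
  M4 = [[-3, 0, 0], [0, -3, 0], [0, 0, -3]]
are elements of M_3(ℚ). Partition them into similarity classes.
3 classes: {M1}, {M2, M3}, {M4}

Characteristic polynomials: χ_{M1} = (x + 3)^3, χ_{M2} = (x + 3)^3, χ_{M3} = (x + 3)^3, χ_{M4} = (x + 3)^3.

{M1}: invariant factors x + 3, (x + 3)^2.

{M2, M3}: invariant factors (x + 3)^3.

{M4}: invariant factors x + 3, x + 3, x + 3.

Matrices are similar if and only if their invariant-factor lists agree; the partition into similarity classes is {M1}, {M2, M3}, {M4}.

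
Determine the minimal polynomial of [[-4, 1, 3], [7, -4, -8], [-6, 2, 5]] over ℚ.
m_A(x) = (x + 1)^3

The characteristic polynomial factors as (x + 1)^3. The minimal polynomial is ∏(x - λ)^{k_λ} where k_λ is the size of the largest Jordan block at λ.

For λ = -1: rank(A + I) = 2, and the largest Jordan block has size 3 (the smallest k with rank((A + I)^k) = rank((A + I)^(k+1))).

So m_A(x) = (x + 1)^3.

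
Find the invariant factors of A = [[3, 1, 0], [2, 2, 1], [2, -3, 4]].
The Jordan structure of A has elementary divisors (x - 3)^3. Arranging the block sizes at each eigenvalue in decreasing order and taking row products gives the invariant factors.

Invariant factors (smallest first, each dividing the next): (x - 3)^3.

Check: the last factor (x - 3)^3 is the minimal polynomial, and the product (x - 3)^3 is the characteristic polynomial.

(x - 3)^3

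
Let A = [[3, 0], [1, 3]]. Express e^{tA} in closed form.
A has Jordan form J = [[3, 1], [0, 3]] with A = PJP^{-1}, so e^{tA} = P e^{tJ} P^{-1}.

For a Jordan block J_k(λ), e^{tJ_k(λ)} = e^{λt} · (I + tN + t^2 N^2/2! + ... + t^{k-1} N^{k-1}/(k-1)!) where N is the nilpotent superdiagonal part.

Assembling the blocks and conjugating back gives the entries of e^{tA} as shown above.

e^{tA} = [[e^{3*t}, 0], [t*e^{3*t}, e^{3*t}]]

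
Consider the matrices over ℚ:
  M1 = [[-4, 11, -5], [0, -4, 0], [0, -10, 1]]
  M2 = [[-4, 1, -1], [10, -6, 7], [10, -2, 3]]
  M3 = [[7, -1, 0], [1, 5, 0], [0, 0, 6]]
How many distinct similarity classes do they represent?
2 classes: {M1, M2}, {M3}

Characteristic polynomials: χ_{M1} = (x - 1)(x + 4)^2, χ_{M2} = (x - 1)(x + 4)^2, χ_{M3} = (x - 6)^3.

{M1, M2}: invariant factors (x - 1)(x + 4)^2.

{M3}: invariant factors x - 6, (x - 6)^2.

Matrices are similar if and only if their invariant-factor lists agree; the partition into similarity classes is {M1, M2}, {M3}.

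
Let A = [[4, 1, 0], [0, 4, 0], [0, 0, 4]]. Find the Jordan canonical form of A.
The characteristic polynomial is det(xI - A) = (x - 4)^3, so the eigenvalues are 4 (algebraic multiplicity 3).

For λ = 4: rank(A - 4I) = 1, rank((A - 4I)^2) = 0. The eigenspace has dimension 3 - 1 = 2, so there are 2 Jordan blocks; the rank sequence gives block sizes [2, 1].

Assembling the blocks gives the Jordan form J above.

J = [[4, 1, 0], [0, 4, 0], [0, 0, 4]]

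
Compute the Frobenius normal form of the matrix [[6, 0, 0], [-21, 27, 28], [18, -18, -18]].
The invariant factors of A (the non-unit diagonal entries of the Smith normal form of xI - A over ℚ[x]) are x - 6, (x - 6)(x - 3), each dividing the next. The characteristic polynomial is their product, (x - 6)^2(x - 3).

The rational canonical form is the block-diagonal matrix of companion matrices C(f_i):
R = [[6, 0, 0], [0, 0, -18], [0, 1, 9]].

R = [[6, 0, 0], [0, 0, -18], [0, 1, 9]]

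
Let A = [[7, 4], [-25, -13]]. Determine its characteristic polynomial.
χ_A(x) = (x + 3)^2

xI - A = [[x - 7, -4], [25, x + 13]].

Expanding det(xI - A) along the first row:
det(xI - A) = + (x - 7)·det([[x + 13]]) - (-4)·det([[25]]).

Evaluating gives χ_A(x) = x^2 + 6x + 9 = (x + 3)^2.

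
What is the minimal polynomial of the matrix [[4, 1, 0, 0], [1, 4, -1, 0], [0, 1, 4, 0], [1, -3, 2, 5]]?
m_A(x) = (x - 5)(x - 4)^3

The characteristic polynomial factors as (x - 5)(x - 4)^3. The minimal polynomial is ∏(x - λ)^{k_λ} where k_λ is the size of the largest Jordan block at λ.

For λ = 4: rank(A - 4I) = 3, and the largest Jordan block has size 3 (the smallest k with rank((A - 4I)^k) = rank((A - 4I)^(k+1))).
For λ = 5: rank(A - 5I) = 3, and the largest Jordan block has size 1 (the smallest k with rank((A - 5I)^k) = rank((A - 5I)^(k+1))).

So m_A(x) = (x - 5)(x - 4)^3.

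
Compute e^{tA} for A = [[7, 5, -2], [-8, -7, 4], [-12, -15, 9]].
A has Jordan form J = [[3, 1, 0], [0, 3, 0], [0, 0, 3]] with A = PJP^{-1}, so e^{tA} = P e^{tJ} P^{-1}.

For a Jordan block J_k(λ), e^{tJ_k(λ)} = e^{λt} · (I + tN + t^2 N^2/2! + ... + t^{k-1} N^{k-1}/(k-1)!) where N is the nilpotent superdiagonal part.

Assembling the blocks and conjugating back gives the entries of e^{tA} as shown above.

e^{tA} = [[(4*t + 1)*e^{3*t}, 5*t*e^{3*t}, -2*t*e^{3*t}], [-8*t*e^{3*t}, (1 - 10*t)*e^{3*t}, 4*t*e^{3*t}], [-12*t*e^{3*t}, -15*t*e^{3*t}, (6*t + 1)*e^{3*t}]]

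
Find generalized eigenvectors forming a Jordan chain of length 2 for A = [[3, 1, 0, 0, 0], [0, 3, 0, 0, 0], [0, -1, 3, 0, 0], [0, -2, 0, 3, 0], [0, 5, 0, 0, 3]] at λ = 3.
v_1 = [[0, 1, 0, 2, -4]]^T, v_2 = [[1, 0, -1, -2, 5]]^T

We seek v_1 ∈ ker((A - 3I)^2) \ ker(A - 3I), then set v_{i+1} = (A - 3I) v_i.

One such chain is v_1 = [[0, 1, 0, 2, -4]]^T, v_2 = [[1, 0, -1, -2, 5]]^T. Check: (A - 3I) v_2 = [[0, 0, 0, 0, 0]]^T = 0.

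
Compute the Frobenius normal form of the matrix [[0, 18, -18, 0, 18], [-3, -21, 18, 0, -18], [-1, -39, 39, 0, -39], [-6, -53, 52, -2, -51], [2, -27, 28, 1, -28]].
R = [[-3, 0, 0, 0, 0], [0, 0, 0, 0, -18], [0, 1, 0, 0, -39], [0, 0, 1, 0, -29], [0, 0, 0, 1, -9]]

The invariant factors of A (the non-unit diagonal entries of the Smith normal form of xI - A over ℚ[x]) are x + 3, (x + 1)(x + 2)(x + 3)^2, each dividing the next. The characteristic polynomial is their product, (x + 1)(x + 2)(x + 3)^3.

The rational canonical form is the block-diagonal matrix of companion matrices C(f_i):
R = [[-3, 0, 0, 0, 0], [0, 0, 0, 0, -18], [0, 1, 0, 0, -39], [0, 0, 1, 0, -29], [0, 0, 0, 1, -9]].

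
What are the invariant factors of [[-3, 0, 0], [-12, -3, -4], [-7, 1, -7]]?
(x + 3)(x + 5)^2

The Jordan structure of A has elementary divisors (x + 5)^2, (x + 3). Arranging the block sizes at each eigenvalue in decreasing order and taking row products gives the invariant factors.

Invariant factors (smallest first, each dividing the next): (x + 3)(x + 5)^2.

Check: the last factor (x + 3)(x + 5)^2 is the minimal polynomial, and the product (x + 3)(x + 5)^2 is the characteristic polynomial.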